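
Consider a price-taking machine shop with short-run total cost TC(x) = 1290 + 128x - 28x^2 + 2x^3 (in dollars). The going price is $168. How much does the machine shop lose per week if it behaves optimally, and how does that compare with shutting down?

Profit = -$90 at x = 10

AVC = 128 - 28x + 2x^2 has its minimum $30 at x = 7; price $168 clears that bar, so the firm operates.
With MC = 128 - 56x + 6x^2, P = MC on the upward-sloping part at x* = 10.
TR = 168·10 = 1680. TC = 1290 + 480 = 1770. Profit = 1680 − 1770 = -$90.
By producing, the firm covers all variable cost plus $1200 of fixed cost; shutting down would lose the full $1290.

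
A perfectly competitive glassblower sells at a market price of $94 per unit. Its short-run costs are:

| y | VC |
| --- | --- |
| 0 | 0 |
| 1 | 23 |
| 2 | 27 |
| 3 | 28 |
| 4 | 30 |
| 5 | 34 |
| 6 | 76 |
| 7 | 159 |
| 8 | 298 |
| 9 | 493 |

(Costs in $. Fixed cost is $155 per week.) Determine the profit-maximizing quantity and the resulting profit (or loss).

y = 7; profit = $344

Compute π = P·y − TC at each output: y=0: -155; y=1: -84; y=2: 6; y=3: 99; y=4: 191; y=5: 281; y=6: 333; y=7: 344; y=8: 299; y=9: 198.
Profit is maximized at y = 7. AVC there is 159/7 = $22.71 ≤ P, so producing beats shutting down (which would give -$155).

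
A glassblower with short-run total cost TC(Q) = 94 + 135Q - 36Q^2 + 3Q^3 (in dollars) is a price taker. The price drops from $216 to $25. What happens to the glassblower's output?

MC = 135 - 72Q + 9Q^2; the shutdown threshold is min AVC = $27 (at Q = 6).
With P = $216 above the shutdown price, P = MC gives Q = 9.
At P = $25 < min AVC = $27, price no longer covers variable cost at any output, so the firm shuts down: Q = 0.

Output falls from 9 to 0 (the firm shuts down)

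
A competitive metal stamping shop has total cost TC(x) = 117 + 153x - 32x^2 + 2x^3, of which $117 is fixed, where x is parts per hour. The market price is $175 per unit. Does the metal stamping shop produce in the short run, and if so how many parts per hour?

Variable cost is VC = 153x - 32x^2 + 2x^3, so AVC = VC/x = 153 - 32x + 2x^2 and MC = dTC/dx = 153 - 64x + 6x^2.
The AVC parabola has its vertex at x = 32/4 = 8, where AVC = 153 - 32·8 + 2·8^2 = $25.
Since P = $175 ≥ min AVC = $25, price covers variable cost and the firm should produce.
P = MC gives -22 - 64x + 6x^2 = 0, with roots -1/3 and 11. Take the larger (rising MC): x* = 11.
Check: AVC at x = 11 is $43 ≤ P, so revenue covers variable cost.
Profit = P·x − TC = 175·11 − 590 = $1335.

Produce at x = 11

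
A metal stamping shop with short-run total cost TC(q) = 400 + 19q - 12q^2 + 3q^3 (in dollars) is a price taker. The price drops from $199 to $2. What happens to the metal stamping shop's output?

MC = 19 - 24q + 9q^2; the shutdown threshold is min AVC = $7 (at q = 2).
At P = $199 ≥ min AVC, set P = MC on the rising branch: q = 6.
At P = $2 < min AVC = $7, price no longer covers variable cost at any output, so the firm shuts down: q = 0.

Output falls from 6 to 0 (the firm shuts down)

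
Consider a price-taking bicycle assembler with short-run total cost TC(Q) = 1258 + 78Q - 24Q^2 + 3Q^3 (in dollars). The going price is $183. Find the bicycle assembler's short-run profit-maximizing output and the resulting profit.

AVC = 78 - 24Q + 3Q^2 has its minimum $30 at Q = 4; price $183 clears that bar, so the firm operates.
MC = 78 - 48Q + 9Q^2. Setting P = MC and taking the root on the rising branch gives Q* = 7.
TR = 183·7 = 1281. TC = 1258 + 399 = 1657. Profit = 1281 − 1657 = -$376.
That loss of $376 beats the $1258 the firm would lose by shutting down; producing recovers $882 of fixed cost.

Profit = -$376 at Q = 7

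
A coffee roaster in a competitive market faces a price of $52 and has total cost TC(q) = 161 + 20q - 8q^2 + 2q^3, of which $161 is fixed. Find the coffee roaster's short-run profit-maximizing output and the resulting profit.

AVC = 20 - 8q + 2q^2; min AVC = $12 at q = 2. Since P = $52 ≥ min AVC, the firm produces.
MC = 20 - 16q + 6q^2. Setting P = MC and taking the root on the rising branch gives q* = 4.
TR = 52·4 = 208. TC = 161 + 80 = 241. Profit = 208 − 241 = -$33.
Shutting down would mean losing the fixed cost of $161, so operating at a loss of $33 is better by $128.

Profit = -$33 at q = 4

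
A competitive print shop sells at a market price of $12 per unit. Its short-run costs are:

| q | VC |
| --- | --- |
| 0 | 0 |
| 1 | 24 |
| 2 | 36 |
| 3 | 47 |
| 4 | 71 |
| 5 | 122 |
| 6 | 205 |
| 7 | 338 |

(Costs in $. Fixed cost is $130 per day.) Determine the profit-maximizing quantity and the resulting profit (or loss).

q = 0 (shut down); profit = -$130

Compute π = P·q − TC at each output: q=0: -130; q=1: -142; q=2: -142; q=3: -141; q=4: -153; q=5: -192; q=6: -263; q=7: -384.
Profit is highest at q = 0. Equivalently, the lowest AVC in the table is 47/3 ≈ $15.67 at q = 3, and P = $12 falls below it — price never covers variable cost, so the firm shuts down and loses only its fixed cost.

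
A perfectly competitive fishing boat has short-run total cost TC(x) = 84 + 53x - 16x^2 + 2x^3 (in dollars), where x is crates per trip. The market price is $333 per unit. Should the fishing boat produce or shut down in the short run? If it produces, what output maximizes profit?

Produce at x = 10

From TC, MC = TC'(x) = 53 - 32x + 6x^2 and AVC = VC/x = 53 - 16x + 2x^2.
AVC hits its minimum where MC = AVC, at x = 4, giving min AVC = 53 - 16·4 + 2·4^2 = $21.
P = $333 exceeds min AVC = $21, so the firm stays open.
Solving P = MC: -280 - 32x + 6x^2 = 0 ⇒ x = -14/3 or 10. On the upward-sloping branch, x* = 10.
Check: AVC at x = 10 is $93 ≤ P, so revenue covers variable cost.
Profit = P·x − TC = 333·10 − 1014 = $2316.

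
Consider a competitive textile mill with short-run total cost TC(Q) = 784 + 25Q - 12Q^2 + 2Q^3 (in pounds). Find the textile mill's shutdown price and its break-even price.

AVC = 25 - 12Q + 2Q^2; minimized at Q = 3, giving min AVC = £7. That is the shutdown price.
ATC = 784/Q + 25 - 12Q + 2Q^2. Setting dATC/dQ = −784/Q^2 − 12 + 4Q = 0 gives Q = 7 (since 4·7^3 − 12·7^2 = 784).
min ATC = 784/7 + 25 − 12·7 + 2·7^2 = £151. That is the break-even price.
Between these two prices the firm operates at a loss; above £151 it earns a profit.

Shutdown price = £7; break-even price = £151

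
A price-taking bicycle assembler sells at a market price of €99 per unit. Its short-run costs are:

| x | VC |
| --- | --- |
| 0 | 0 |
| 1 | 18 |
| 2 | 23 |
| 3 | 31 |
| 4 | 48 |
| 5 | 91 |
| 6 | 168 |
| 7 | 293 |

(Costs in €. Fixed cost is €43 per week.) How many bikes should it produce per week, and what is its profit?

Compute π = P·x − TC at each output: x=0: -43; x=1: 38; x=2: 132; x=3: 223; x=4: 305; x=5: 361; x=6: 383; x=7: 357.
Profit is maximized at x = 6. AVC there is 168/6 = €28 ≤ P, so producing beats shutting down (which would give -€43).

x = 6; profit = €383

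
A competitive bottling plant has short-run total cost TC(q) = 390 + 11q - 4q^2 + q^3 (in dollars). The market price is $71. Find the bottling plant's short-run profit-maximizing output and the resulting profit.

Profit = -$102 at q = 6

AVC = 11 - 4q + q^2 has its minimum $7 at q = 2; price $71 clears that bar, so the firm operates.
With MC = 11 - 8q + 3q^2, P = MC on the upward-sloping part at q* = 6.
TR = 71·6 = 426. TC = 390 + 138 = 528. Profit = 426 − 528 = -$102.
Shutting down would mean losing the fixed cost of $390, so operating at a loss of $102 is better by $288.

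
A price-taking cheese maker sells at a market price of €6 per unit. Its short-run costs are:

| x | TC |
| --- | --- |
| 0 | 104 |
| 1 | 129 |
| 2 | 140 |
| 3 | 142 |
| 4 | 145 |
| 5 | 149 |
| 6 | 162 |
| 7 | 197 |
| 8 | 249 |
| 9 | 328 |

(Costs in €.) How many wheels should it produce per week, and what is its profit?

x = 0 (shut down); profit = -€104

Profit at each row (π = 6x − TC): x=0: -104; x=1: -123; x=2: -128; x=3: -124; x=4: -121; x=5: -119; x=6: -126; x=7: -155; x=8: -201; x=9: -274.
Profit is highest at x = 0. Equivalently, the lowest AVC in the table is 45/5 ≈ €9 at x = 5, and P = €6 falls below it — price never covers variable cost, so the firm shuts down and loses only its fixed cost.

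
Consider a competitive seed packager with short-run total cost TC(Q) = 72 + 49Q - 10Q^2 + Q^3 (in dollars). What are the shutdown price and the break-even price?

AVC = 49 - 10Q + Q^2; minimized at Q = 5, giving min AVC = $24. That is the shutdown price.
ATC = 72/Q + 49 - 10Q + Q^2. Setting dATC/dQ = −72/Q^2 − 10 + 2Q = 0 gives Q = 6 (since 2·6^3 − 10·6^2 = 72).
min ATC = 72/6 + 49 − 10·6 + 6^2 = $37. That is the break-even price.
Between these two prices the firm operates at a loss; above $37 it earns a profit.

Shutdown price = $24; break-even price = $37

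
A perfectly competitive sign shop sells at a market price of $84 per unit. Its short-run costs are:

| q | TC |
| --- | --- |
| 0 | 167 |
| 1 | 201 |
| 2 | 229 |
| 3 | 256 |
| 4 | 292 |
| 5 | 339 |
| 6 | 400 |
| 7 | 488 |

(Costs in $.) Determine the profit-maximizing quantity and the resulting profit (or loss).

Profit at each row (π = 84q − TC): q=0: -167; q=1: -117; q=2: -61; q=3: -4; q=4: 44; q=5: 81; q=6: 104; q=7: 100.
Profit is maximized at q = 6. AVC there is 233/6 = $38.83 ≤ P, so producing beats shutting down (which would give -$167).

q = 6; profit = $104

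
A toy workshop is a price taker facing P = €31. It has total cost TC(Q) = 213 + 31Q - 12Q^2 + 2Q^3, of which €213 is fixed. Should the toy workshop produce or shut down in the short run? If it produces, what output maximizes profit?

Produce at Q = 4

Strip out fixed cost: VC = 31Q - 12Q^2 + 2Q^3. Then AVC = 31 - 12Q + 2Q^2 and MC = 31 - 24Q + 6Q^2.
AVC is minimized where dAVC/dQ = -12 + 4Q = 0, at Q = 3; min AVC = 31 - 12·3 + 2·3^2 = €13.
P = €31 exceeds min AVC = €13, so the firm stays open.
Set P = MC: 31 = 31 - 24Q + 6Q^2 → -24Q + 6Q^2 = 0. The roots are Q = 0 and Q = 4; the profit-maximizing output is on the rising part of MC, so Q* = 4.
Check: AVC at Q = 4 is €15 ≤ P, so revenue covers variable cost.
Profit = P·Q − TC = 31·4 − 273 = -€149, a loss, but smaller than the €213 fixed cost the firm would lose by shutting down.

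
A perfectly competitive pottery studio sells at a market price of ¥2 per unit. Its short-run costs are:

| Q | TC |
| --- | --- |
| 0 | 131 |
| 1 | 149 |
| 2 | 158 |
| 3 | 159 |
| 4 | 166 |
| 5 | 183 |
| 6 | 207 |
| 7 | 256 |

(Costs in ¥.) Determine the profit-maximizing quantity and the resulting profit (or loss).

Q = 0 (shut down); profit = -¥131

Profit at each row (π = 2Q − TC): Q=0: -131; Q=1: -147; Q=2: -154; Q=3: -153; Q=4: -158; Q=5: -173; Q=6: -195; Q=7: -242.
Profit is highest at Q = 0. Equivalently, the lowest AVC in the table is 35/4 ≈ ¥8.75 at Q = 4, and P = ¥2 falls below it — price never covers variable cost, so the firm shuts down and loses only its fixed cost.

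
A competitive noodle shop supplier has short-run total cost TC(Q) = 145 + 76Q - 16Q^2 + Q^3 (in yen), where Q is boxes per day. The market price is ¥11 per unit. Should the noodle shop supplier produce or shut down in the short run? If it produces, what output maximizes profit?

Shut down

Variable cost is VC = 76Q - 16Q^2 + Q^3, so AVC = VC/Q = 76 - 16Q + Q^2 and MC = dTC/dQ = 76 - 32Q + 3Q^2.
AVC is minimized where dAVC/dQ = -16 + 2Q = 0, at Q = 8; min AVC = 76 - 16·8 + 8^2 = ¥12.
Since P = ¥11 < min AVC = ¥12, price fails to cover variable cost at any output.
Shutting down limits the loss to fixed cost, ¥145.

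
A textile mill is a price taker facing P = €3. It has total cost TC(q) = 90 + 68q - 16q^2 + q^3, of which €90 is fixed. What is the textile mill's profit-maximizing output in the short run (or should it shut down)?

From TC, MC = TC'(q) = 68 - 32q + 3q^2 and AVC = VC/q = 68 - 16q + q^2.
AVC hits its minimum where MC = AVC, at q = 8, giving min AVC = 68 - 16·8 + 8^2 = €4.
P = €3 lies below min AVC = €4; no output level covers variable cost.
Shutting down limits the loss to fixed cost, €90.

Shut down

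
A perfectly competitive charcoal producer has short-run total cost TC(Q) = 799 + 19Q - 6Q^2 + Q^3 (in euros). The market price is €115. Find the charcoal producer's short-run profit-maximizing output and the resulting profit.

Profit = -€159 at Q = 8

AVC = 19 - 6Q + Q^2; min AVC = €10 at Q = 3. Since P = €115 ≥ min AVC, the firm produces.
With MC = 19 - 12Q + 3Q^2, P = MC on the upward-sloping part at Q* = 8.
TR = 115·8 = 920. TC = 799 + 280 = 1079. Profit = 920 − 1079 = -€159.
By producing, the firm covers all variable cost plus €640 of fixed cost; shutting down would lose the full €799.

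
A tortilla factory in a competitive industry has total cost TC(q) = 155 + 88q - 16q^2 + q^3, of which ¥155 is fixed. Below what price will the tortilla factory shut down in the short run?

The shutdown price is the minimum of AVC. VC = 88q - 16q^2 + q^3, so AVC = 88 - 16q + q^2.
At the minimum of AVC, MC = AVC. MC = 88 - 32q + 3q^2; setting MC = AVC gives 2q^2 - 16q = 0, so q = 8. min AVC = 24.
The firm shuts down for any P below ¥24.

¥24 per unit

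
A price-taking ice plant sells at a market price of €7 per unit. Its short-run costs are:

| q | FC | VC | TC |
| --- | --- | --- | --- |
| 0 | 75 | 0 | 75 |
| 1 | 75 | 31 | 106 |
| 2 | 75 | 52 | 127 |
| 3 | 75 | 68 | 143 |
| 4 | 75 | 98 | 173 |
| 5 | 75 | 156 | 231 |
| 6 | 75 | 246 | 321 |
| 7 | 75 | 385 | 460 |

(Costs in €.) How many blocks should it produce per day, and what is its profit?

q = 0 (shut down); profit = -€75

Profit at each row (π = 7q − TC): q=0: -75; q=1: -99; q=2: -113; q=3: -122; q=4: -145; q=5: -196; q=6: -279; q=7: -411.
Profit is highest at q = 0. Equivalently, the lowest AVC in the table is 68/3 ≈ €22.67 at q = 3, and P = €7 falls below it — price never covers variable cost, so the firm shuts down and loses only its fixed cost.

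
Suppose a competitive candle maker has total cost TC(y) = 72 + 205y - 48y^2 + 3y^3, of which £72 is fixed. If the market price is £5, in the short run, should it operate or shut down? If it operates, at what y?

Variable cost is VC = 205y - 48y^2 + 3y^3, so AVC = VC/y = 205 - 48y + 3y^2 and MC = dTC/dy = 205 - 96y + 9y^2.
AVC hits its minimum where MC = AVC, at y = 8, giving min AVC = 205 - 48·8 + 3·8^2 = £13.
P = £5 lies below min AVC = £13; no output level covers variable cost.
Best response: produce nothing and absorb the £72 fixed cost.

Shut down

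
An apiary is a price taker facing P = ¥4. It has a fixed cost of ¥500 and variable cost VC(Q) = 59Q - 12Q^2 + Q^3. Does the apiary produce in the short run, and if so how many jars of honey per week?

Shut down

Strip out fixed cost: VC = 59Q - 12Q^2 + Q^3. Then AVC = 59 - 12Q + Q^2 and MC = 59 - 24Q + 3Q^2.
The AVC parabola has its vertex at Q = 12/2 = 6, where AVC = 59 - 12·6 + 6^2 = ¥23.
P = ¥4 lies below min AVC = ¥23; no output level covers variable cost.
Best response: produce nothing and absorb the ¥500 fixed cost.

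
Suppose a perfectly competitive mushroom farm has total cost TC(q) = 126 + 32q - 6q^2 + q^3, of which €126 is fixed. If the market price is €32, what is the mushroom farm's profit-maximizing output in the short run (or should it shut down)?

Produce at q = 4

Variable cost is VC = 32q - 6q^2 + q^3, so AVC = VC/q = 32 - 6q + q^2 and MC = dTC/dq = 32 - 12q + 3q^2.
The AVC parabola has its vertex at q = 6/2 = 3, where AVC = 32 - 6·3 + 3^2 = €23.
P = €32 exceeds min AVC = €23, so the firm stays open.
Set P = MC: 32 = 32 - 12q + 3q^2 → -12q + 3q^2 = 0. The roots are q = 0 and q = 4; the profit-maximizing output is on the rising part of MC, so q* = 4.
Check: AVC at q = 4 is €24 ≤ P, so revenue covers variable cost.
Profit = P·q − TC = 32·4 − 222 = -€94, a loss, but smaller than the €126 fixed cost the firm would lose by shutting down.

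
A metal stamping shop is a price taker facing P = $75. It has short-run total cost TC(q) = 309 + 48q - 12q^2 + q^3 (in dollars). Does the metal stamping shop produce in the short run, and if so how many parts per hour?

From TC, MC = TC'(q) = 48 - 24q + 3q^2 and AVC = VC/q = 48 - 12q + q^2.
AVC is minimized where dAVC/dq = -12 + 2q = 0, at q = 6; min AVC = 48 - 12·6 + 6^2 = $12.
Since P = $75 ≥ min AVC = $12, price covers variable cost and the firm should produce.
Set P = MC: 75 = 48 - 24q + 3q^2 → -27 - 24q + 3q^2 = 0. The roots are q = -1 and q = 9; the profit-maximizing output is on the rising part of MC, so q* = 9.
Check: AVC at q = 9 is $21 ≤ P, so revenue covers variable cost.
Profit = P·q − TC = 75·9 − 498 = $177.

Produce at q = 9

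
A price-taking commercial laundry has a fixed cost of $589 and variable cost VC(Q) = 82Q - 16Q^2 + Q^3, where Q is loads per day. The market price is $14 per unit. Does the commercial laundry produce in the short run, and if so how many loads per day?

Shut down

Variable cost is VC = 82Q - 16Q^2 + Q^3, so AVC = VC/Q = 82 - 16Q + Q^2 and MC = dTC/dQ = 82 - 32Q + 3Q^2.
AVC hits its minimum where MC = AVC, at Q = 8, giving min AVC = 82 - 16·8 + 8^2 = $18.
Since P = $14 < min AVC = $18, price fails to cover variable cost at any output.
Shutting down limits the loss to fixed cost, $589.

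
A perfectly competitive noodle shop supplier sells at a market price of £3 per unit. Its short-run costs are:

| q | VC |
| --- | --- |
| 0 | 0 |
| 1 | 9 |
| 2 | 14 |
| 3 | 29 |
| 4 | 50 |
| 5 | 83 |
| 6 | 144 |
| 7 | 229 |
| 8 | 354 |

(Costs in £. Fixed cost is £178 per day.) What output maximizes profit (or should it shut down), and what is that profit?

Profit at each row (π = 3q − TC): q=0: -178; q=1: -184; q=2: -186; q=3: -198; q=4: -216; q=5: -246; q=6: -304; q=7: -386; q=8: -508.
Profit is highest at q = 0. Equivalently, the lowest AVC in the table is 14/2 ≈ £7 at q = 2, and P = £3 falls below it — price never covers variable cost, so the firm shuts down and loses only its fixed cost.

q = 0 (shut down); profit = -£178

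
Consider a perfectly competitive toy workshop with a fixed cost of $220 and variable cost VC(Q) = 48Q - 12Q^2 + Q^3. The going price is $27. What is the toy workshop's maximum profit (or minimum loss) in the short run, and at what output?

AVC = 48 - 12Q + Q^2 has its minimum $12 at Q = 6; price $27 clears that bar, so the firm operates.
With MC = 48 - 24Q + 3Q^2, P = MC on the upward-sloping part at Q* = 7.
TR = 27·7 = 189. TC = 220 + 91 = 311. Profit = 189 − 311 = -$122.
That loss of $122 beats the $220 the firm would lose by shutting down; producing recovers $98 of fixed cost.

Profit = -$122 at Q = 7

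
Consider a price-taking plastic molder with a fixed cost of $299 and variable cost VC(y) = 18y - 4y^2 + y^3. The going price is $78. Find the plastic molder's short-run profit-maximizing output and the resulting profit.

Profit = -$11 at y = 6

AVC = 18 - 4y + y^2; min AVC = $14 at y = 2. Since P = $78 ≥ min AVC, the firm produces.
MC = 18 - 8y + 3y^2. Setting P = MC and taking the root on the rising branch gives y* = 6.
TR = 78·6 = 468. TC = 299 + 180 = 479. Profit = 468 − 479 = -$11.
Shutting down would mean losing the fixed cost of $299, so operating at a loss of $11 is better by $288.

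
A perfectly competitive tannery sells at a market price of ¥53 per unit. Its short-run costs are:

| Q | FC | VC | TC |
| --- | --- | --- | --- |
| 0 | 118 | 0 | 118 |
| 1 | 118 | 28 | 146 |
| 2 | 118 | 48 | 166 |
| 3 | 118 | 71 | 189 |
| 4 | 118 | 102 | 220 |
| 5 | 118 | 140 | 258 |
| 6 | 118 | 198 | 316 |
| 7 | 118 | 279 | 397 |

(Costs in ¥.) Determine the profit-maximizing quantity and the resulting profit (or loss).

Q = 5; profit = ¥7

Profit at each row (π = 53Q − TC): Q=0: -118; Q=1: -93; Q=2: -60; Q=3: -30; Q=4: -8; Q=5: 7; Q=6: 2; Q=7: -26.
Profit is maximized at Q = 5. AVC there is 140/5 = ¥28 ≤ P, so producing beats shutting down (which would give -¥118).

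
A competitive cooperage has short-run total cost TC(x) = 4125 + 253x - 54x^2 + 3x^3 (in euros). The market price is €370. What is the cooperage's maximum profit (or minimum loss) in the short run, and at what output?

AVC = 253 - 54x + 3x^2; min AVC = €10 at x = 9. Since P = €370 ≥ min AVC, the firm produces.
With MC = 253 - 108x + 9x^2, P = MC on the upward-sloping part at x* = 13.
TR = 370·13 = 4810. TC = 4125 + 754 = 4879. Profit = 4810 − 4879 = -€69.
That loss of €69 beats the €4125 the firm would lose by shutting down; producing recovers €4056 of fixed cost.

Profit = -€69 at x = 13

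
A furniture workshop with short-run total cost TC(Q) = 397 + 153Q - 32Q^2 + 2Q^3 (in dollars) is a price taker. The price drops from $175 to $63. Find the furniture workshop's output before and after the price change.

AVC = 153 - 32Q + 2Q^2, minimized at Q = 8 where min AVC = $25. MC = 153 - 64Q + 6Q^2.
With P = $175 above the shutdown price, P = MC gives Q = 11.
At P = $63 ≥ min AVC, set P = MC: Q = 9. The firm stays open but cuts output.

Output falls from 11 to 9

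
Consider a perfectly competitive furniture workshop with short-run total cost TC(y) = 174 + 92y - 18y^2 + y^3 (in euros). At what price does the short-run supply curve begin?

The firm shuts down when price falls below the minimum of average variable cost. AVC = VC/y = 92 - 18y + y^2.
dAVC/dy = -18 + 2y = 0 gives y = 9. min AVC = 92 - 18·9 + 9^2 = 11.
For P < €11 the firm produces nothing.

€11 per unit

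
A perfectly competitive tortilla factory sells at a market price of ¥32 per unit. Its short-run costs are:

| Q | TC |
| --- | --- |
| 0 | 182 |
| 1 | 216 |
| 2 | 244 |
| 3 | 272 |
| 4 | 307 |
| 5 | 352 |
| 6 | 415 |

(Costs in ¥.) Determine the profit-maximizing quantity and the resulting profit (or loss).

Profit at each row (π = 32Q − TC): Q=0: -182; Q=1: -184; Q=2: -180; Q=3: -176; Q=4: -179; Q=5: -192; Q=6: -223.
Profit is maximized at Q = 3. AVC there is 90/3 = ¥30 ≤ P, so producing beats shutting down (which would give -¥182).

Q = 3; profit = -¥176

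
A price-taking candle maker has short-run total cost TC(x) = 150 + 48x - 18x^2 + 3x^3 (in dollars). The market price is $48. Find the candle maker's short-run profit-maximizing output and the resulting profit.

Profit = -$54 at x = 4

AVC = 48 - 18x + 3x^2; min AVC = $21 at x = 3. Since P = $48 ≥ min AVC, the firm produces.
MC = 48 - 36x + 9x^2. Setting P = MC and taking the root on the rising branch gives x* = 4.
TR = 48·4 = 192. TC = 150 + 96 = 246. Profit = 192 − 246 = -$54.
Shutting down would mean losing the fixed cost of $150, so operating at a loss of $54 is better by $96.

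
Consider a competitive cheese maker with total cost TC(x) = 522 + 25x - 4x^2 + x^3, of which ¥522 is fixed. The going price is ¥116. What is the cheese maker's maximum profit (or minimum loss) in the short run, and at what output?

AVC = 25 - 4x + x^2 has its minimum ¥21 at x = 2; price ¥116 clears that bar, so the firm operates.
MC = 25 - 8x + 3x^2. Setting P = MC and taking the root on the rising branch gives x* = 7.
TR = 116·7 = 812. TC = 522 + 322 = 844. Profit = 812 − 844 = -¥32.
That loss of ¥32 beats the ¥522 the firm would lose by shutting down; producing recovers ¥490 of fixed cost.

Profit = -¥32 at x = 7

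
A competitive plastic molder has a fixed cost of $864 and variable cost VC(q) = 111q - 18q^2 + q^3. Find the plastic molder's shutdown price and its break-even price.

AVC = 111 - 18q + q^2; minimized at q = 9, giving min AVC = $30. That is the shutdown price.
ATC = 864/q + 111 - 18q + q^2. Setting dATC/dq = −864/q^2 − 18 + 2q = 0 gives q = 12 (since 2·12^3 − 18·12^2 = 864).
min ATC = 864/12 + 111 − 18·12 + 12^2 = $111. That is the break-even price.
For $30 ≤ P < $111 the firm produces at a loss; below $30 it shuts down.

Shutdown price = $30; break-even price = $111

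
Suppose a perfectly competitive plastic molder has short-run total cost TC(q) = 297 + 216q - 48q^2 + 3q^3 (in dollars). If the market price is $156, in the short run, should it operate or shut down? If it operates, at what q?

Variable cost is VC = 216q - 48q^2 + 3q^3, so AVC = VC/q = 216 - 48q + 3q^2 and MC = dTC/dq = 216 - 96q + 9q^2.
AVC is minimized where dAVC/dq = -48 + 6q = 0, at q = 8; min AVC = 216 - 48·8 + 3·8^2 = $24.
Because $156 ≥ $24, revenue can cover variable cost; the firm operates.
Set P = MC: 156 = 216 - 96q + 9q^2 → 60 - 96q + 9q^2 = 0. The roots are q = 2/3 and q = 10; the profit-maximizing output is on the rising part of MC, so q* = 10.
Check: AVC at q = 10 is $36 ≤ P, so revenue covers variable cost.
Profit = P·q − TC = 156·10 − 657 = $903.

Produce at q = 10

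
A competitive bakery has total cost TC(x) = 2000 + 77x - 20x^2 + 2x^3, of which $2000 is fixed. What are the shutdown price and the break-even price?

Shutdown price = $27; break-even price = $277

Shutdown price = min AVC. AVC = 77 - 20x + 2x^2, with vertex at x = 5 and minimum $27.
ATC = 2000/x + 77 - 20x + 2x^2. Setting dATC/dx = −2000/x^2 − 20 + 4x = 0 gives x = 10 (since 4·10^3 − 20·10^2 = 2000).
min ATC = 2000/10 + 77 − 20·10 + 2·10^2 = $277. That is the break-even price.
For $27 ≤ P < $277 the firm produces at a loss; below $27 it shuts down.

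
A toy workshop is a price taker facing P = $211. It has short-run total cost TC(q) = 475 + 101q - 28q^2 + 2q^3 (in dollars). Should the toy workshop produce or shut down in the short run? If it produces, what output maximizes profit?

Produce at q = 11

From TC, MC = TC'(q) = 101 - 56q + 6q^2 and AVC = VC/q = 101 - 28q + 2q^2.
AVC is minimized where dAVC/dq = -28 + 4q = 0, at q = 7; min AVC = 101 - 28·7 + 2·7^2 = $3.
Since P = $211 ≥ min AVC = $3, price covers variable cost and the firm should produce.
Set P = MC: 211 = 101 - 56q + 6q^2 → -110 - 56q + 6q^2 = 0. The roots are q = -5/3 and q = 11; the profit-maximizing output is on the rising part of MC, so q* = 11.
Check: AVC at q = 11 is $35 ≤ P, so revenue covers variable cost.
Profit = P·q − TC = 211·11 − 860 = $1461.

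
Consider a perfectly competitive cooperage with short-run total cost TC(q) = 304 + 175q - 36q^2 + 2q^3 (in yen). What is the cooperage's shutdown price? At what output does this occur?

Short-run supply begins at min AVC. From VC = 175q - 36q^2 + 2q^3, AVC = 175 - 36q + 2q^2.
dAVC/dq = -36 + 4q = 0 gives q = 9. min AVC = 175 - 36·9 + 2·9^2 = 13.
So the shutdown price is ¥13.

¥13 per unit, at q = 9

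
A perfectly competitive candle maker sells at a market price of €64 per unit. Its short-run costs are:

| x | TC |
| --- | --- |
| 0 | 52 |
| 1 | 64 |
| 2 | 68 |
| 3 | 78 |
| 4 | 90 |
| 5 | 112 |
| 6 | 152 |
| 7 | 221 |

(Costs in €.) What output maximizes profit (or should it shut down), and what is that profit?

x = 6; profit = €232

Compute π = P·x − TC at each output: x=0: -52; x=1: 0; x=2: 60; x=3: 114; x=4: 166; x=5: 208; x=6: 232; x=7: 227.
Profit is maximized at x = 6. AVC there is 100/6 = €16.67 ≤ P, so producing beats shutting down (which would give -€52).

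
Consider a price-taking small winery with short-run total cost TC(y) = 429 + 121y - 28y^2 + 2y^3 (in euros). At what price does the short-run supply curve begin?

The shutdown price is the minimum of AVC. VC = 121y - 28y^2 + 2y^3, so AVC = 121 - 28y + 2y^2.
dAVC/dy = -28 + 4y = 0 gives y = 7. min AVC = 121 - 28·7 + 2·7^2 = 23.
So the shutdown price is €23.

€23 per unit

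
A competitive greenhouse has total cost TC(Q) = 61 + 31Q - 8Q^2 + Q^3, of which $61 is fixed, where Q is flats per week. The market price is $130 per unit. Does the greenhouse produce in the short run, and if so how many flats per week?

Produce at Q = 9

Strip out fixed cost: VC = 31Q - 8Q^2 + Q^3. Then AVC = 31 - 8Q + Q^2 and MC = 31 - 16Q + 3Q^2.
The AVC parabola has its vertex at Q = 8/2 = 4, where AVC = 31 - 8·4 + 4^2 = $15.
Because $130 ≥ $15, revenue can cover variable cost; the firm operates.
P = MC gives -99 - 16Q + 3Q^2 = 0, with roots -11/3 and 9. Take the larger (rising MC): Q* = 9.
Check: AVC at Q = 9 is $40 ≤ P, so revenue covers variable cost.
Profit = P·Q − TC = 130·9 − 421 = $749.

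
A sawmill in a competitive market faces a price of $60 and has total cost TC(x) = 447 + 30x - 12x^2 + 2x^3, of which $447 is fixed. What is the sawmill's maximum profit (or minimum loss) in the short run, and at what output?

AVC = 30 - 12x + 2x^2 has its minimum $12 at x = 3; price $60 clears that bar, so the firm operates.
With MC = 30 - 24x + 6x^2, P = MC on the upward-sloping part at x* = 5.
TR = 60·5 = 300. TC = 447 + 100 = 547. Profit = 300 − 547 = -$247.
Shutting down would mean losing the fixed cost of $447, so operating at a loss of $247 is better by $200.

Profit = -$247 at x = 5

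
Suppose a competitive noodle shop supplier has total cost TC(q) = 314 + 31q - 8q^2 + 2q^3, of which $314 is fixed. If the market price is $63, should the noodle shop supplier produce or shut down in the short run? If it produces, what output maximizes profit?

Strip out fixed cost: VC = 31q - 8q^2 + 2q^3. Then AVC = 31 - 8q + 2q^2 and MC = 31 - 16q + 6q^2.
The AVC parabola has its vertex at q = 8/4 = 2, where AVC = 31 - 8·2 + 2·2^2 = $23.
P = $63 exceeds min AVC = $23, so the firm stays open.
Solving P = MC: -32 - 16q + 6q^2 = 0 ⇒ q = -4/3 or 4. On the upward-sloping branch, q* = 4.
Check: AVC at q = 4 is $31 ≤ P, so revenue covers variable cost.
Profit = P·q − TC = 63·4 − 438 = -$186, a loss, but smaller than the $314 fixed cost the firm would lose by shutting down.

Produce at q = 4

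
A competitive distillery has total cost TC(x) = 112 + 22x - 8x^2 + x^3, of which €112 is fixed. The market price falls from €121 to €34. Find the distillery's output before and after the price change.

MC = 22 - 16x + 3x^2; the shutdown threshold is min AVC = €6 (at x = 4).
With P = €121 above the shutdown price, P = MC gives x = 9.
At P = €34 ≥ min AVC, set P = MC: x = 6. The firm stays open but cuts output.

Output falls from 9 to 6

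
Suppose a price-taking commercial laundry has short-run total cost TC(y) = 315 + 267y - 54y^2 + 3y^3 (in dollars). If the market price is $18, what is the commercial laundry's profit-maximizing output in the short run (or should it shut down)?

Shut down

Variable cost is VC = 267y - 54y^2 + 3y^3, so AVC = VC/y = 267 - 54y + 3y^2 and MC = dTC/dy = 267 - 108y + 9y^2.
AVC hits its minimum where MC = AVC, at y = 9, giving min AVC = 267 - 54·9 + 3·9^2 = $24.
Since P = $18 < min AVC = $24, price fails to cover variable cost at any output.
Shutting down limits the loss to fixed cost, $315.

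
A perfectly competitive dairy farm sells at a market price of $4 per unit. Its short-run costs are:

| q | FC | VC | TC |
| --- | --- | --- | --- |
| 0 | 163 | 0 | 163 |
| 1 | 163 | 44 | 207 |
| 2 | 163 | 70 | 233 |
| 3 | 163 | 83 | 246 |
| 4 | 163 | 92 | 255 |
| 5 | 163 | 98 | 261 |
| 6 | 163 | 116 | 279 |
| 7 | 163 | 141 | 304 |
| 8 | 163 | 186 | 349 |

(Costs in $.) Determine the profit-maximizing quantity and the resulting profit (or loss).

Compute π = P·q − TC at each output: q=0: -163; q=1: -203; q=2: -225; q=3: -234; q=4: -239; q=5: -241; q=6: -255; q=7: -276; q=8: -317.
Profit is highest at q = 0. Equivalently, the lowest AVC in the table is 116/6 ≈ $19.33 at q = 6, and P = $4 falls below it — price never covers variable cost, so the firm shuts down and loses only its fixed cost.

q = 0 (shut down); profit = -$163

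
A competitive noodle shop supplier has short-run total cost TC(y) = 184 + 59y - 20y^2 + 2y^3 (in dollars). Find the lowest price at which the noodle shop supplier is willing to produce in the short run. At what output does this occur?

$9 per unit, at y = 5

The shutdown price is the minimum of AVC. VC = 59y - 20y^2 + 2y^3, so AVC = 59 - 20y + 2y^2.
At the minimum of AVC, MC = AVC. MC = 59 - 40y + 6y^2; setting MC = AVC gives 4y^2 - 20y = 0, so y = 5. min AVC = 9.
For P < $9 the firm produces nothing.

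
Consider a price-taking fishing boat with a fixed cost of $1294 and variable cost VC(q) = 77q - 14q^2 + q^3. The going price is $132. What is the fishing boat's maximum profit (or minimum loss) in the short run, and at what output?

Profit = -$326 at q = 11

AVC = 77 - 14q + q^2; min AVC = $28 at q = 7. Since P = $132 ≥ min AVC, the firm produces.
With MC = 77 - 28q + 3q^2, P = MC on the upward-sloping part at q* = 11.
TR = 132·11 = 1452. TC = 1294 + 484 = 1778. Profit = 1452 − 1778 = -$326.
That loss of $326 beats the $1294 the firm would lose by shutting down; producing recovers $968 of fixed cost.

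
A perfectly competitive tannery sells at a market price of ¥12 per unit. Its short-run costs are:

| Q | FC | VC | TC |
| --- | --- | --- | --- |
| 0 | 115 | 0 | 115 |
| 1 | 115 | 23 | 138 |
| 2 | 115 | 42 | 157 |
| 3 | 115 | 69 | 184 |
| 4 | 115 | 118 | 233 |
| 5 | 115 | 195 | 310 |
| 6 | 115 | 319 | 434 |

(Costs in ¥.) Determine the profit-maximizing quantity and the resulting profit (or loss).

Q = 0 (shut down); profit = -¥115

Tabulate TR − TC: Q=0: -115; Q=1: -126; Q=2: -133; Q=3: -148; Q=4: -185; Q=5: -250; Q=6: -362.
Profit is highest at Q = 0. Equivalently, the lowest AVC in the table is 42/2 ≈ ¥21 at Q = 2, and P = ¥12 falls below it — price never covers variable cost, so the firm shuts down and loses only its fixed cost.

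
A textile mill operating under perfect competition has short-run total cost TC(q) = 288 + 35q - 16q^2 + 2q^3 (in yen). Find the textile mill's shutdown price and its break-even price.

Shutdown price = min AVC. AVC = 35 - 16q + 2q^2, with vertex at q = 4 and minimum ¥3.
ATC = 288/q + 35 - 16q + 2q^2. Setting dATC/dq = −288/q^2 − 16 + 4q = 0 gives q = 6 (since 4·6^3 − 16·6^2 = 288).
min ATC = 288/6 + 35 − 16·6 + 2·6^2 = ¥59. That is the break-even price.
For ¥3 ≤ P < ¥59 the firm produces at a loss; below ¥3 it shuts down.

Shutdown price = ¥3; break-even price = ¥59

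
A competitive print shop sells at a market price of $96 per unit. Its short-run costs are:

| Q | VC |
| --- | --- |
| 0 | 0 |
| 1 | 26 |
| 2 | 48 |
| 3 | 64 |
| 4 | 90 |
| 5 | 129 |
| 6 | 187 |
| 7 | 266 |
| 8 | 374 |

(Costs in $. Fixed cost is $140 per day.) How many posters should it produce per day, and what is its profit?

Q = 7; profit = $266

Tabulate TR − TC: Q=0: -140; Q=1: -70; Q=2: 4; Q=3: 84; Q=4: 154; Q=5: 211; Q=6: 249; Q=7: 266; Q=8: 254.
Profit is maximized at Q = 7. AVC there is 266/7 = $38 ≤ P, so producing beats shutting down (which would give -$140).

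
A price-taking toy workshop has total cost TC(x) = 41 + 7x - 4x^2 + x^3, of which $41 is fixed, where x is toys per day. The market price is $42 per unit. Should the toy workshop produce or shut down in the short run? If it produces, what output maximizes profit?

Strip out fixed cost: VC = 7x - 4x^2 + x^3. Then AVC = 7 - 4x + x^2 and MC = 7 - 8x + 3x^2.
AVC hits its minimum where MC = AVC, at x = 2, giving min AVC = 7 - 4·2 + 2^2 = $3.
P = $42 exceeds min AVC = $3, so the firm stays open.
Set P = MC: 42 = 7 - 8x + 3x^2 → -35 - 8x + 3x^2 = 0. The roots are x = -7/3 and x = 5; the profit-maximizing output is on the rising part of MC, so x* = 5.
Check: AVC at x = 5 is $12 ≤ P, so revenue covers variable cost.
Profit = P·x − TC = 42·5 − 101 = $109.

Produce at x = 5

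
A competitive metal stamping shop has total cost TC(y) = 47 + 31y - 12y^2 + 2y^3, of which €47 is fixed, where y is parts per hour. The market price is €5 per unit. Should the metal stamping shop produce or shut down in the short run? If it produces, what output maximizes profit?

From TC, MC = TC'(y) = 31 - 24y + 6y^2 and AVC = VC/y = 31 - 12y + 2y^2.
AVC is minimized where dAVC/dy = -12 + 4y = 0, at y = 3; min AVC = 31 - 12·3 + 2·3^2 = €13.
P = €5 lies below min AVC = €13; no output level covers variable cost.
Best response: produce nothing and absorb the €47 fixed cost.

Shut down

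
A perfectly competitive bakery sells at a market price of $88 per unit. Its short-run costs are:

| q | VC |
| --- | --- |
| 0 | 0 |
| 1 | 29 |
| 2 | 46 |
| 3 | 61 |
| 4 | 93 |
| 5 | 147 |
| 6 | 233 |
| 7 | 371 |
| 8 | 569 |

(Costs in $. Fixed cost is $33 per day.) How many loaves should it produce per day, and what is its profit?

q = 6; profit = $262

Compute π = P·q − TC at each output: q=0: -33; q=1: 26; q=2: 97; q=3: 170; q=4: 226; q=5: 260; q=6: 262; q=7: 212; q=8: 102.
Profit is maximized at q = 6. AVC there is 233/6 = $38.83 ≤ P, so producing beats shutting down (which would give -$33).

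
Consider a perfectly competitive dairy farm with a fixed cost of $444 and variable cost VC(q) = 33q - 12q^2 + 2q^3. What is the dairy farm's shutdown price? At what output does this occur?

$15 per unit, at q = 3

The shutdown price is the minimum of AVC. VC = 33q - 12q^2 + 2q^3, so AVC = 33 - 12q + 2q^2.
dAVC/dq = -12 + 4q = 0 gives q = 3. min AVC = 33 - 12·3 + 2·3^2 = 15.
For P < $15 the firm produces nothing.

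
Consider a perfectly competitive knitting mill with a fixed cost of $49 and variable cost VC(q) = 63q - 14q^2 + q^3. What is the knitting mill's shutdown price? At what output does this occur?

$14 per unit, at q = 7

The shutdown price is the minimum of AVC. VC = 63q - 14q^2 + q^3, so AVC = 63 - 14q + q^2.
At the minimum of AVC, MC = AVC. MC = 63 - 28q + 3q^2; setting MC = AVC gives 2q^2 - 14q = 0, so q = 7. min AVC = 14.
The firm shuts down for any P below $14.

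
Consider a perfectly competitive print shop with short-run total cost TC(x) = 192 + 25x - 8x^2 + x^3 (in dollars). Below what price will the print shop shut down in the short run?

The firm shuts down when price falls below the minimum of average variable cost. AVC = VC/x = 25 - 8x + x^2.
At the minimum of AVC, MC = AVC. MC = 25 - 16x + 3x^2; setting MC = AVC gives 2x^2 - 8x = 0, so x = 4. min AVC = 9.
So the shutdown price is $9.

$9 per unit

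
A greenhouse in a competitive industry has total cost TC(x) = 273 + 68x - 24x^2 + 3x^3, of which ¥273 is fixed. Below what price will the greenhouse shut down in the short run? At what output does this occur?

The shutdown price is the minimum of AVC. VC = 68x - 24x^2 + 3x^3, so AVC = 68 - 24x + 3x^2.
At the minimum of AVC, MC = AVC. MC = 68 - 48x + 9x^2; setting MC = AVC gives 6x^2 - 24x = 0, so x = 4. min AVC = 20.
The firm shuts down for any P below ¥20.

¥20 per unit, at x = 4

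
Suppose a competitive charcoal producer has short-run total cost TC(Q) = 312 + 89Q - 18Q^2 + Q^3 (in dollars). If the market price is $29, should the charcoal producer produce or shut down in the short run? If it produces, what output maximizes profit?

Produce at Q = 10

From TC, MC = TC'(Q) = 89 - 36Q + 3Q^2 and AVC = VC/Q = 89 - 18Q + Q^2.
AVC is minimized where dAVC/dQ = -18 + 2Q = 0, at Q = 9; min AVC = 89 - 18·9 + 9^2 = $8.
P = $29 exceeds min AVC = $8, so the firm stays open.
Solving P = MC: 60 - 36Q + 3Q^2 = 0 ⇒ Q = 2 or 10. On the upward-sloping branch, Q* = 10.
Check: AVC at Q = 10 is $9 ≤ P, so revenue covers variable cost.
Profit = P·Q − TC = 29·10 − 402 = -$112, a loss, but smaller than the $312 fixed cost the firm would lose by shutting down.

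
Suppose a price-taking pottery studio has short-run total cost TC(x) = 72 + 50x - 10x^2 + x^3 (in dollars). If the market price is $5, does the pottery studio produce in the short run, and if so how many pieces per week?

Shut down

Strip out fixed cost: VC = 50x - 10x^2 + x^3. Then AVC = 50 - 10x + x^2 and MC = 50 - 20x + 3x^2.
AVC hits its minimum where MC = AVC, at x = 5, giving min AVC = 50 - 10·5 + 5^2 = $25.
P = $5 lies below min AVC = $25; no output level covers variable cost.
The firm minimizes its loss by shutting down and losing only its fixed cost of $72.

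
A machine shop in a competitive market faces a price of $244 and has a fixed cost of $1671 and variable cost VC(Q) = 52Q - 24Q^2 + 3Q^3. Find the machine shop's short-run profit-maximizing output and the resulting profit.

AVC = 52 - 24Q + 3Q^2; min AVC = $4 at Q = 4. Since P = $244 ≥ min AVC, the firm produces.
With MC = 52 - 48Q + 9Q^2, P = MC on the upward-sloping part at Q* = 8.
TR = 244·8 = 1952. TC = 1671 + 416 = 2087. Profit = 1952 − 2087 = -$135.
By producing, the firm covers all variable cost plus $1536 of fixed cost; shutting down would lose the full $1671.

Profit = -$135 at Q = 8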